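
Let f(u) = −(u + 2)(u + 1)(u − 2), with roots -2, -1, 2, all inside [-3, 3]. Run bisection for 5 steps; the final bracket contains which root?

2

f(0) = 4 > 0, so the root lies in [0, 3]
f(1.5) = 4.375 > 0, so the root lies in [1.5, 3]
f(2.25) = -3.453125 < 0, so the root lies in [1.5, 2.25]
f(1.875) = 1.3926 > 0, so the root lies in [1.875, 2.25]
f(2.0625) = -0.7776 < 0, so the root lies in [1.875, 2.0625]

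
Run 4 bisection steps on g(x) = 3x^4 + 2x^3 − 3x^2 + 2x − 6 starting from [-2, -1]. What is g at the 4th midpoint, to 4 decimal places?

x = -1.5 gives g = -7.3125, negative; keep [-2, -1.5]
x = -1.75 gives g = -1.269531, negative; keep [-2, -1.75]
x = -1.875 gives g = 3.598389, positive; keep [-1.875, -1.75]
x = -1.8125 gives g = 0.9876, positive; keep [-1.8125, -1.75]

0.9876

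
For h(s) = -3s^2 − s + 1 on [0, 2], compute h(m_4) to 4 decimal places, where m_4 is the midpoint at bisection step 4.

0.2031

h(1) = -3 < 0, so the root lies in [0, 1]
h(0.5) = -0.25 < 0, so the root lies in [0, 0.5]
h(0.25) = 0.5625 > 0, so the root lies in [0.25, 0.5]
h(0.375) = 0.2031 > 0, so the root lies in [0.375, 0.5]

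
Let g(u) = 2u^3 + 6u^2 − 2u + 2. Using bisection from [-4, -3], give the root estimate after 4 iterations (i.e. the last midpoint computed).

-3.4375

u = -3.5 gives g = -3.25, negative; keep [-3.5, -3]
u = -3.25 gives g = 3.21875, positive; keep [-3.5, -3.25]
u = -3.375 gives g = 0.207031, positive; keep [-3.5, -3.375]
u = -3.4375 gives g = -1.4644, negative; keep [-3.4375, -3.375]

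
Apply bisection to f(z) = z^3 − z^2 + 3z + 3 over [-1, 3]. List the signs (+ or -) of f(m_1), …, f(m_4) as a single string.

+++-

z = 1 gives f = 6, positive; keep [-1, 1]
z = 0 gives f = 3, positive; keep [-1, 0]
z = -0.5 gives f = 1.125, positive; keep [-1, -0.5]
z = -0.75 gives f = -0.2344, negative; keep [-0.75, -0.5]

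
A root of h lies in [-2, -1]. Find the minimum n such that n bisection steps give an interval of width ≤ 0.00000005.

25

Width after n steps is 1/2^n. Need 2^n ≥ 1/0.00000005 = 20000000.
2^24 = 16777216 < 20000000 ≤ 2^25 = 33554432, so n = 25.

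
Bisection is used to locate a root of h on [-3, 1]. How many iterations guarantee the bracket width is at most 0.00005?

17

Width after n steps is 4/2^n. Need 2^n ≥ 4/0.00005 = 80000.
2^16 = 65536 < 80000 ≤ 2^17 = 131072, so n = 17.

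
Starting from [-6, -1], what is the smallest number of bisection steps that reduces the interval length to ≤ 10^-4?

16

Width after n steps is 5/2^n. Need 2^n ≥ 5/10^-4 = 50000.
2^15 = 32768 < 50000 ≤ 2^16 = 65536, so n = 16.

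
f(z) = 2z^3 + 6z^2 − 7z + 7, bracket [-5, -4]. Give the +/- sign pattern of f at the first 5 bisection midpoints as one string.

---+-

z = -4.5 gives f = -22.25, negative; keep [-4.5, -4]
z = -4.25 gives f = -8.40625, negative; keep [-4.25, -4]
z = -4.125 gives f = -2.410156, negative; keep [-4.125, -4]
z = -4.0625 gives f = 0.3667, positive; keep [-4.125, -4.0625]
z = -4.09375 gives f = -1.0036, negative; keep [-4.09375, -4.0625]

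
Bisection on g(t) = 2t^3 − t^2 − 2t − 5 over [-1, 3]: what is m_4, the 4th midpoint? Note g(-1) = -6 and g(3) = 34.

g(1) = -6 < 0, so the root lies in [1, 3]
g(2) = 3 > 0, so the root lies in [1, 2]
g(1.5) = -3.5 < 0, so the root lies in [1.5, 2]
g(1.75) = -0.8438 < 0, so the root lies in [1.75, 2]

1.75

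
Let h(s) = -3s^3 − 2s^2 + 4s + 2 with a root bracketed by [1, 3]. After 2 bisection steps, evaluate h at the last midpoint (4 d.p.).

-6.6250

s = 2 gives h = -22, negative; keep [1, 2]
s = 1.5 gives h = -6.625, negative; keep [1, 1.5]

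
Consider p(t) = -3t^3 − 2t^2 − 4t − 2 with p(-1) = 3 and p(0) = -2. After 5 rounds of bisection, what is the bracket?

t = -0.5 gives p = -0.125, negative; keep [-1, -0.5]
t = -0.75 gives p = 1.140625, positive; keep [-0.75, -0.5]
t = -0.625 gives p = 0.451172, positive; keep [-0.625, -0.5]
t = -0.5625 gives p = 0.1511, positive; keep [-0.5625, -0.5]
t = -0.53125 gives p = 0.0103, positive; keep [-0.53125, -0.5]

[-0.53125, -0.5]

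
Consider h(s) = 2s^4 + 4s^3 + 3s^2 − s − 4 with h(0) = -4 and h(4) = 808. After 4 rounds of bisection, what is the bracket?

m = 2, h(m) = 70 (+); new bracket [0, 2]
m = 1, h(m) = 4 (+); new bracket [0, 1]
m = 0.5, h(m) = -3.125 (−); new bracket [0.5, 1]
m = 0.75, h(m) = -0.7422 (−); new bracket [0.75, 1]

[0.75, 1]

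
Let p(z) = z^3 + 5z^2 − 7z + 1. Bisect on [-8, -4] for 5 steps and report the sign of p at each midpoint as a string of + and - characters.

p(-6) = 7 > 0, so the root lies in [-8, -6]
p(-7) = -48 < 0, so the root lies in [-7, -6]
p(-6.5) = -16.875 < 0, so the root lies in [-6.5, -6]
p(-6.25) = -4.0781 < 0, so the root lies in [-6.25, -6]
p(-6.125) = 1.6699 > 0, so the root lies in [-6.25, -6.125]

+---+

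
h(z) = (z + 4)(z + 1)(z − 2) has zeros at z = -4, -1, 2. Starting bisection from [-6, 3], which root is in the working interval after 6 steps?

-4

h(-1.5) = 4.375 > 0, so the root lies in [-6, -1.5]
h(-3.75) = 3.953125 > 0, so the root lies in [-6, -3.75]
h(-4.875) = -23.310547 < 0, so the root lies in [-4.875, -3.75]
h(-4.3125) = -6.5344 < 0, so the root lies in [-4.3125, -3.75]
h(-4.03125) = -0.5713 < 0, so the root lies in [-4.03125, -3.75]
h(-3.890625) = 1.8624 > 0, so the root lies in [-4.03125, -3.890625]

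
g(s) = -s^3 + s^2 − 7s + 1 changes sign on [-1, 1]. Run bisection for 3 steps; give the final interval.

[0, 0.25]

midpoint 0: g = 1 > 0 → [0, 1]
midpoint 0.5: g = -2.375 < 0 → [0, 0.5]
midpoint 0.25: g = -0.703125 < 0 → [0, 0.25]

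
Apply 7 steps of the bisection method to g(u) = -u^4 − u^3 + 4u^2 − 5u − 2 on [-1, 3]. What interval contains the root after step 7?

[-0.34375, -0.3125]

m = 1, g(m) = -5 (−); new bracket [-1, 1]
m = 0, g(m) = -2 (−); new bracket [-1, 0]
m = -0.5, g(m) = 1.5625 (+); new bracket [-0.5, 0]
m = -0.25, g(m) = -0.4883 (−); new bracket [-0.5, -0.25]
m = -0.375, g(m) = 0.4705 (+); new bracket [-0.375, -0.25]
m = -0.3125, g(m) = -0.0259 (−); new bracket [-0.375, -0.3125]
m = -0.34375, g(m) = 0.2181 (+); new bracket [-0.34375, -0.3125]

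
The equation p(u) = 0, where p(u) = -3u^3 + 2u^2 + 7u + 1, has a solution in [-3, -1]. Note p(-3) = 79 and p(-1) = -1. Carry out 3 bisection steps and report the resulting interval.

[-1.25, -1]

p(-2) = 19 > 0, so the root lies in [-2, -1]
p(-1.5) = 5.125 > 0, so the root lies in [-1.5, -1]
p(-1.25) = 1.234375 > 0, so the root lies in [-1.25, -1]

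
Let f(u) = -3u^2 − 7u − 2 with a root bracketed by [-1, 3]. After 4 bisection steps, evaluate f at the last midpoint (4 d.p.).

-0.4375

f(1) = -12 < 0, so the root lies in [-1, 1]
f(0) = -2 < 0, so the root lies in [-1, 0]
f(-0.5) = 0.75 > 0, so the root lies in [-0.5, 0]
f(-0.25) = -0.4375 < 0, so the root lies in [-0.5, -0.25]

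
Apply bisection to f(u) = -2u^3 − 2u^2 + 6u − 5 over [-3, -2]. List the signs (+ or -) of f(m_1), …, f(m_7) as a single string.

f(-2.5) = -1.25 < 0, so the root lies in [-3, -2.5]
f(-2.75) = 4.96875 > 0, so the root lies in [-2.75, -2.5]
f(-2.625) = 1.644531 > 0, so the root lies in [-2.625, -2.5]
f(-2.5625) = 0.145 > 0, so the root lies in [-2.5625, -2.5]
f(-2.53125) = -0.5654 < 0, so the root lies in [-2.5625, -2.53125]
f(-2.546875) = -0.2134 < 0, so the root lies in [-2.5625, -2.546875]
f(-2.5546875) = -0.035 < 0, so the root lies in [-2.5625, -2.5546875]

-+++---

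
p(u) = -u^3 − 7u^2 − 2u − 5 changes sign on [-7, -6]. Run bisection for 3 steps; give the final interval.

[-6.875, -6.75]

p(-6.5) = -13.125 < 0, so the root lies in [-7, -6.5]
p(-6.75) = -2.890625 < 0, so the root lies in [-7, -6.75]
p(-6.875) = 2.841797 > 0, so the root lies in [-6.875, -6.75]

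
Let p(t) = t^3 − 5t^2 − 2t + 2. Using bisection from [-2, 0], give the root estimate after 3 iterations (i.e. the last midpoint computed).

m = -1, p(m) = -2 (−); new bracket [-1, 0]
m = -0.5, p(m) = 1.625 (+); new bracket [-1, -0.5]
m = -0.75, p(m) = 0.265625 (+); new bracket [-1, -0.75]

-0.75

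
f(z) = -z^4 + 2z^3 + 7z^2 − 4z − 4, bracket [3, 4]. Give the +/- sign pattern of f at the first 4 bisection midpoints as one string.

m = 3.5, f(m) = 3.4375 (+); new bracket [3.5, 4]
m = 3.75, f(m) = -12.847656 (−); new bracket [3.5, 3.75]
m = 3.625, f(m) = -3.922119 (−); new bracket [3.5, 3.625]
m = 3.5625, f(m) = -0.0557 (−); new bracket [3.5, 3.5625]

+---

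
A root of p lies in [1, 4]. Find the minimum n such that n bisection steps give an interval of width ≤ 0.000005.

20

Width after n steps is 3/2^n. Need 2^n ≥ 3/0.000005 = 600000.
2^19 = 524288 < 600000 ≤ 2^20 = 1048576, so n = 20.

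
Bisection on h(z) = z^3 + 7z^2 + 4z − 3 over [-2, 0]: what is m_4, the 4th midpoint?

h(-1) = -1 < 0, so the root lies in [-2, -1]
h(-1.5) = 3.375 > 0, so the root lies in [-1.5, -1]
h(-1.25) = 0.984375 > 0, so the root lies in [-1.25, -1]
h(-1.125) = -0.0645 < 0, so the root lies in [-1.25, -1.125]

-1.125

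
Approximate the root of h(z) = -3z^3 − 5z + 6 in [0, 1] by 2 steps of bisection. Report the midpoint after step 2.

0.75

midpoint 0.5: h = 3.125 > 0 → [0.5, 1]
midpoint 0.75: h = 0.984375 > 0 → [0.75, 1]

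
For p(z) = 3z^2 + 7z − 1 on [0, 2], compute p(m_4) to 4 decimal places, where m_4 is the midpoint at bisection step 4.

p(1) = 9 > 0, so the root lies in [0, 1]
p(0.5) = 3.25 > 0, so the root lies in [0, 0.5]
p(0.25) = 0.9375 > 0, so the root lies in [0, 0.25]
p(0.125) = -0.0781 < 0, so the root lies in [0.125, 0.25]

-0.0781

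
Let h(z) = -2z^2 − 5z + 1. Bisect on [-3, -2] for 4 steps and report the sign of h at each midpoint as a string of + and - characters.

midpoint -2.5: h = 1 > 0 → [-3, -2.5]
midpoint -2.75: h = -0.375 < 0 → [-2.75, -2.5]
midpoint -2.625: h = 0.34375 > 0 → [-2.75, -2.625]
midpoint -2.6875: h = -0.0078 < 0 → [-2.6875, -2.625]

+-+-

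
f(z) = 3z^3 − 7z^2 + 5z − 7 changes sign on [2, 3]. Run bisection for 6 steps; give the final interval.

[2.0625, 2.078125]

z = 2.5 gives f = 8.625, positive; keep [2, 2.5]
z = 2.25 gives f = 2.984375, positive; keep [2, 2.25]
z = 2.125 gives f = 0.802734, positive; keep [2, 2.125]
z = 2.0625 gives f = -0.1438, negative; keep [2.0625, 2.125]
z = 2.09375 gives f = 0.3179, positive; keep [2.0625, 2.09375]
z = 2.078125 gives f = 0.0842, positive; keep [2.0625, 2.078125]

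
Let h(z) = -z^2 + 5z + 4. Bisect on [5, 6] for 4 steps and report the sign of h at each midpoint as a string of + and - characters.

+-++

z = 5.5 gives h = 1.25, positive; keep [5.5, 6]
z = 5.75 gives h = -0.3125, negative; keep [5.5, 5.75]
z = 5.625 gives h = 0.484375, positive; keep [5.625, 5.75]
z = 5.6875 gives h = 0.0898, positive; keep [5.6875, 5.75]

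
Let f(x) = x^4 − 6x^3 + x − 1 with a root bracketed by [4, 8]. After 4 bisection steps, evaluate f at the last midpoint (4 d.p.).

-42.7773

m = 6, f(m) = 5 (+); new bracket [4, 6]
m = 5, f(m) = -121 (−); new bracket [5, 6]
m = 5.5, f(m) = -78.6875 (−); new bracket [5.5, 6]
m = 5.75, f(m) = -42.7773 (−); new bracket [5.75, 6]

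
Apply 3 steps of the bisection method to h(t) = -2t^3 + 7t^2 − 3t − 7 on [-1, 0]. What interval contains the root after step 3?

h(-0.5) = -3.5 < 0, so the root lies in [-1, -0.5]
h(-0.75) = 0.03125 > 0, so the root lies in [-0.75, -0.5]
h(-0.625) = -1.902344 < 0, so the root lies in [-0.75, -0.625]

[-0.75, -0.625]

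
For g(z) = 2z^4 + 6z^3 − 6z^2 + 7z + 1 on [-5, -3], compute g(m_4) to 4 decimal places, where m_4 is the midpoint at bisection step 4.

m = -4, g(m) = 5 (+); new bracket [-4, -3]
m = -3.5, g(m) = -54.125 (−); new bracket [-4, -3.5]
m = -3.75, g(m) = -30.523438 (−); new bracket [-4, -3.75]
m = -3.875, g(m) = -14.394 (−); new bracket [-4, -3.875]

-14.3940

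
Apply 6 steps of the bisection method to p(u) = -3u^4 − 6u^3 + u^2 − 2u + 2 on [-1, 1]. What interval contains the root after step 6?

u = 0 gives p = 2, positive; keep [0, 1]
u = 0.5 gives p = 0.3125, positive; keep [0.5, 1]
u = 0.75 gives p = -2.417969, negative; keep [0.5, 0.75]
u = 0.625 gives p = -0.782, negative; keep [0.5, 0.625]
u = 0.5625 gives p = -0.1768, negative; keep [0.5, 0.5625]
u = 0.53125 gives p = 0.0812, positive; keep [0.53125, 0.5625]

[0.53125, 0.5625]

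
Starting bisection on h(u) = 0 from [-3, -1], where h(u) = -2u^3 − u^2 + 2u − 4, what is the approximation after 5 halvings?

u = -2 gives h = 4, positive; keep [-2, -1]
u = -1.5 gives h = -2.5, negative; keep [-2, -1.5]
u = -1.75 gives h = 0.15625, positive; keep [-1.75, -1.5]
u = -1.625 gives h = -1.3086, negative; keep [-1.75, -1.625]
u = -1.6875 gives h = -0.6118, negative; keep [-1.75, -1.6875]

-1.6875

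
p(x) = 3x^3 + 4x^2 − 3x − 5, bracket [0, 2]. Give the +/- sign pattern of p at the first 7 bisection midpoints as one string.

-+++-++

midpoint 1: p = -1 < 0 → [1, 2]
midpoint 1.5: p = 9.625 > 0 → [1, 1.5]
midpoint 1.25: p = 3.359375 > 0 → [1, 1.25]
midpoint 1.125: p = 0.959 > 0 → [1, 1.125]
midpoint 1.0625: p = -0.0735 < 0 → [1.0625, 1.125]
midpoint 1.09375: p = 0.4292 > 0 → [1.0625, 1.09375]
midpoint 1.078125: p = 0.1745 > 0 → [1.0625, 1.078125]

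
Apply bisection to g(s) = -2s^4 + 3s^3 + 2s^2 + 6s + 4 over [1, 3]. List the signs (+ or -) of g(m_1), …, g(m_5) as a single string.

++---

s = 2 gives g = 16, positive; keep [2, 3]
s = 2.5 gives g = 0.25, positive; keep [2.5, 3]
s = 2.75 gives g = -16.367188, negative; keep [2.5, 2.75]
s = 2.625 gives g = -7.1665, negative; keep [2.5, 2.625]
s = 2.5625 gives g = -3.2483, negative; keep [2.5, 2.5625]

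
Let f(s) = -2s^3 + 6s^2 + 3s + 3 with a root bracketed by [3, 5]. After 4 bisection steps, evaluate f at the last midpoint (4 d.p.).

-2.5508

f(4) = -17 < 0, so the root lies in [3, 4]
f(3.5) = 1.25 > 0, so the root lies in [3.5, 4]
f(3.75) = -6.84375 < 0, so the root lies in [3.5, 3.75]
f(3.625) = -2.5508 < 0, so the root lies in [3.5, 3.625]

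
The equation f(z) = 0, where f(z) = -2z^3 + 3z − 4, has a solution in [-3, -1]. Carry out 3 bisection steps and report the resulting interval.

[-1.75, -1.5]

f(-2) = 6 > 0, so the root lies in [-2, -1]
f(-1.5) = -1.75 < 0, so the root lies in [-2, -1.5]
f(-1.75) = 1.46875 > 0, so the root lies in [-1.75, -1.5]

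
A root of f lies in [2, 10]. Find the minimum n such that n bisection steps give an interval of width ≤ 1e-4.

Width after n steps is 8/2^n. Need 2^n ≥ 8/1e-4 = 80000.
2^16 = 65536 < 80000 ≤ 2^17 = 131072, so n = 17.

17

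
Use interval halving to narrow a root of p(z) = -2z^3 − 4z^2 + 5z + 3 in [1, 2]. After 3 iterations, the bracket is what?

z = 1.5 gives p = -5.25, negative; keep [1, 1.5]
z = 1.25 gives p = -0.90625, negative; keep [1, 1.25]
z = 1.125 gives p = 0.714844, positive; keep [1.125, 1.25]

[1.125, 1.25]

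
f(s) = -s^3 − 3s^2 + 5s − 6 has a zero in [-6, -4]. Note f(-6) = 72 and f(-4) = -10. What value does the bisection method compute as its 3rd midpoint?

-4.25

midpoint -5: f = 19 > 0 → [-5, -4]
midpoint -4.5: f = 1.875 > 0 → [-4.5, -4]
midpoint -4.25: f = -4.671875 < 0 → [-4.5, -4.25]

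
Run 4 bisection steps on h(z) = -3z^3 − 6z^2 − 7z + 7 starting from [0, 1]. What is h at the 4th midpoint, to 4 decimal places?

0.6301

midpoint 0.5: h = 1.625 > 0 → [0.5, 1]
midpoint 0.75: h = -2.890625 < 0 → [0.5, 0.75]
midpoint 0.625: h = -0.451172 < 0 → [0.5, 0.625]
midpoint 0.5625: h = 0.6301 > 0 → [0.5625, 0.625]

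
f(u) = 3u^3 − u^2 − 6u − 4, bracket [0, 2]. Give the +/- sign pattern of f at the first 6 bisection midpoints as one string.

m = 1, f(m) = -8 (−); new bracket [1, 2]
m = 1.5, f(m) = -5.125 (−); new bracket [1.5, 2]
m = 1.75, f(m) = -1.484375 (−); new bracket [1.75, 2]
m = 1.875, f(m) = 1.0098 (+); new bracket [1.75, 1.875]
m = 1.8125, f(m) = -0.2971 (−); new bracket [1.8125, 1.875]
m = 1.84375, f(m) = 0.3411 (+); new bracket [1.8125, 1.84375]

---+-+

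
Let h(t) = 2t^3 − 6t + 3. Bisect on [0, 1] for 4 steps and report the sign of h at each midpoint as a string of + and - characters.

+---

midpoint 0.5: h = 0.25 > 0 → [0.5, 1]
midpoint 0.75: h = -0.65625 < 0 → [0.5, 0.75]
midpoint 0.625: h = -0.261719 < 0 → [0.5, 0.625]
midpoint 0.5625: h = -0.019 < 0 → [0.5, 0.5625]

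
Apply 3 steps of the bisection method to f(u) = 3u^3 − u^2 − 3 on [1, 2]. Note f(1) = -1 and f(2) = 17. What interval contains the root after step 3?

[1, 1.125]

f(1.5) = 4.875 > 0, so the root lies in [1, 1.5]
f(1.25) = 1.296875 > 0, so the root lies in [1, 1.25]
f(1.125) = 0.005859 > 0, so the root lies in [1, 1.125]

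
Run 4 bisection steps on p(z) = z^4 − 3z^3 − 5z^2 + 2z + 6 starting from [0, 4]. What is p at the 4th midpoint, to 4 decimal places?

-2.7305

z = 2 gives p = -18, negative; keep [0, 2]
z = 1 gives p = 1, positive; keep [1, 2]
z = 1.5 gives p = -7.3125, negative; keep [1, 1.5]
z = 1.25 gives p = -2.7305, negative; keep [1, 1.25]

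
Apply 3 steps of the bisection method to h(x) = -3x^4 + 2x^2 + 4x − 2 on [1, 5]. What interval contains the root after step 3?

x = 3 gives h = -215, negative; keep [1, 3]
x = 2 gives h = -34, negative; keep [1, 2]
x = 1.5 gives h = -6.6875, negative; keep [1, 1.5]

[1, 1.5]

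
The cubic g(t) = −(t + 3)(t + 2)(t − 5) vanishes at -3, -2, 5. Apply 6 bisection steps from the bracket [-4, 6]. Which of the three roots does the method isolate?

5

midpoint 1: g = 48 > 0 → [1, 6]
midpoint 3.5: g = 53.625 > 0 → [3.5, 6]
midpoint 4.75: g = 13.078125 > 0 → [4.75, 6]
midpoint 5.375: g = -23.1621 < 0 → [4.75, 5.375]
midpoint 5.0625: g = -3.5588 < 0 → [4.75, 5.0625]
midpoint 4.90625: g = 5.119 > 0 → [4.90625, 5.0625]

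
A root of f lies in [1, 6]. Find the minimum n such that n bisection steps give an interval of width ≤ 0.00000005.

Width after n steps is 5/2^n. Need 2^n ≥ 5/0.00000005 = 100000000.
2^26 = 67108864 < 100000000 ≤ 2^27 = 134217728, so n = 27.

27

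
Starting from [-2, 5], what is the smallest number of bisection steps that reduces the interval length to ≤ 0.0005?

Width after n steps is 7/2^n. Need 2^n ≥ 7/0.0005 = 14000.
2^13 = 8192 < 14000 ≤ 2^14 = 16384, so n = 14.

14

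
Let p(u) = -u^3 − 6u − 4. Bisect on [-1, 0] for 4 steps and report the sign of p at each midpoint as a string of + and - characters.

p(-0.5) = -0.875 < 0, so the root lies in [-1, -0.5]
p(-0.75) = 0.921875 > 0, so the root lies in [-0.75, -0.5]
p(-0.625) = -0.005859 < 0, so the root lies in [-0.75, -0.625]
p(-0.6875) = 0.45 > 0, so the root lies in [-0.6875, -0.625]

-+-+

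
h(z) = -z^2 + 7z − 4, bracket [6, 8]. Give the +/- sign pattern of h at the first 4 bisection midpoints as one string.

--+-

m = 7, h(m) = -4 (−); new bracket [6, 7]
m = 6.5, h(m) = -0.75 (−); new bracket [6, 6.5]
m = 6.25, h(m) = 0.6875 (+); new bracket [6.25, 6.5]
m = 6.375, h(m) = -0.0156 (−); new bracket [6.25, 6.375]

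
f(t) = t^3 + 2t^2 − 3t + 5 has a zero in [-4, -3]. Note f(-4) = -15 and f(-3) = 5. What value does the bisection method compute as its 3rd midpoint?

-3.375

midpoint -3.5: f = -2.875 < 0 → [-3.5, -3]
midpoint -3.25: f = 1.546875 > 0 → [-3.5, -3.25]
midpoint -3.375: f = -0.537109 < 0 → [-3.375, -3.25]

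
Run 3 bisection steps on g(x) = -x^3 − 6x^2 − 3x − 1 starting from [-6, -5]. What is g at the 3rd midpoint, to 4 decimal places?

-2.9316

x = -5.5 gives g = 0.375, positive; keep [-5.5, -5]
x = -5.25 gives g = -5.921875, negative; keep [-5.5, -5.25]
x = -5.375 gives g = -2.931641, negative; keep [-5.5, -5.375]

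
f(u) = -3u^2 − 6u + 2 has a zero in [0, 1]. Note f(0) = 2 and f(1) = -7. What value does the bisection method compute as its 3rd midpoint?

0.375

f(0.5) = -1.75 < 0, so the root lies in [0, 0.5]
f(0.25) = 0.3125 > 0, so the root lies in [0.25, 0.5]
f(0.375) = -0.671875 < 0, so the root lies in [0.25, 0.375]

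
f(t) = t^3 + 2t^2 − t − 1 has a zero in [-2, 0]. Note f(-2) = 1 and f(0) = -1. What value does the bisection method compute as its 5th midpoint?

t = -1 gives f = 1, positive; keep [-1, 0]
t = -0.5 gives f = -0.125, negative; keep [-1, -0.5]
t = -0.75 gives f = 0.453125, positive; keep [-0.75, -0.5]
t = -0.625 gives f = 0.1621, positive; keep [-0.625, -0.5]
t = -0.5625 gives f = 0.0173, positive; keep [-0.5625, -0.5]

-0.5625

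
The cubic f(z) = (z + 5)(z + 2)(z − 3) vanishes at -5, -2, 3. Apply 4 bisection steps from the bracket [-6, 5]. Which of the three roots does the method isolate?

f(-0.5) = -23.625 < 0, so the root lies in [-0.5, 5]
f(2.25) = -23.109375 < 0, so the root lies in [2.25, 5]
f(3.625) = 30.322266 > 0, so the root lies in [2.25, 3.625]
f(2.9375) = -2.4495 < 0, so the root lies in [2.9375, 3.625]

3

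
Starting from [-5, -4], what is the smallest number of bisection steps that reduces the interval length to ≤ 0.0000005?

Width after n steps is 1/2^n. Need 2^n ≥ 1/0.0000005 = 2000000.
2^20 = 1048576 < 2000000 ≤ 2^21 = 2097152, so n = 21.

21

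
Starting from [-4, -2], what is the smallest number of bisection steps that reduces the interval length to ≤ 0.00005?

Width after n steps is 2/2^n. Need 2^n ≥ 2/0.00005 = 40000.
2^15 = 32768 < 40000 ≤ 2^16 = 65536, so n = 16.

16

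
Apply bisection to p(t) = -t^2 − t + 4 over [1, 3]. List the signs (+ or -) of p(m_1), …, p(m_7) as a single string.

t = 2 gives p = -2, negative; keep [1, 2]
t = 1.5 gives p = 0.25, positive; keep [1.5, 2]
t = 1.75 gives p = -0.8125, negative; keep [1.5, 1.75]
t = 1.625 gives p = -0.2656, negative; keep [1.5, 1.625]
t = 1.5625 gives p = -0.0039, negative; keep [1.5, 1.5625]
t = 1.53125 gives p = 0.124, positive; keep [1.53125, 1.5625]
t = 1.546875 gives p = 0.0603, positive; keep [1.546875, 1.5625]

-+---++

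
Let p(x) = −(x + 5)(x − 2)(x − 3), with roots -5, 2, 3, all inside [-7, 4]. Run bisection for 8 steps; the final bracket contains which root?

-5

midpoint -1.5: p = -55.125 < 0 → [-7, -1.5]
midpoint -4.25: p = -33.984375 < 0 → [-7, -4.25]
midpoint -5.625: p = 41.103516 > 0 → [-5.625, -4.25]
midpoint -4.9375: p = -3.4417 < 0 → [-5.625, -4.9375]
midpoint -5.28125: p = 16.9588 > 0 → [-5.28125, -4.9375]
midpoint -5.109375: p = 6.3058 > 0 → [-5.109375, -4.9375]
midpoint -5.0234375: p = 1.3208 > 0 → [-5.0234375, -4.9375]
midpoint -4.98046875: p = -1.088 < 0 → [-5.0234375, -4.98046875]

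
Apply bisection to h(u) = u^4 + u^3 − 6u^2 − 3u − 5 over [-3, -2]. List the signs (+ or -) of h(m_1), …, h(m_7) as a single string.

u = -2.5 gives h = -11.5625, negative; keep [-3, -2.5]
u = -2.75 gives h = -5.730469, negative; keep [-3, -2.75]
u = -2.875 gives h = -1.411865, negative; keep [-3, -2.875]
u = -2.9375 gives h = 1.1497, positive; keep [-2.9375, -2.875]
u = -2.90625 gives h = -0.1662, negative; keep [-2.9375, -2.90625]
u = -2.921875 gives h = 0.4828, positive; keep [-2.921875, -2.90625]
u = -2.9140625 gives h = 0.1561, positive; keep [-2.9140625, -2.90625]

---+-++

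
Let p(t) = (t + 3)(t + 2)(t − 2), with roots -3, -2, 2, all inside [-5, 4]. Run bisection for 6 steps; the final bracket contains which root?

2

p(-0.5) = -9.375 < 0, so the root lies in [-0.5, 4]
p(1.75) = -4.453125 < 0, so the root lies in [1.75, 4]
p(2.875) = 25.060547 > 0, so the root lies in [1.75, 2.875]
p(2.3125) = 7.1594 > 0, so the root lies in [1.75, 2.3125]
p(2.03125) = 0.6338 > 0, so the root lies in [1.75, 2.03125]
p(1.890625) = -2.0811 < 0, so the root lies in [1.890625, 2.03125]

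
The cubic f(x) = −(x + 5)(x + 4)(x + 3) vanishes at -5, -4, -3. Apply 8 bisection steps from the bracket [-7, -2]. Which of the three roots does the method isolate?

x = -4.5 gives f = -0.375, negative; keep [-7, -4.5]
x = -5.75 gives f = 3.609375, positive; keep [-5.75, -4.5]
x = -5.125 gives f = 0.298828, positive; keep [-5.125, -4.5]
x = -4.8125 gives f = -0.2761, negative; keep [-5.125, -4.8125]
x = -4.96875 gives f = -0.0596, negative; keep [-5.125, -4.96875]
x = -5.046875 gives f = 0.1004, positive; keep [-5.046875, -4.96875]
x = -5.0078125 gives f = 0.0158, positive; keep [-5.0078125, -4.96875]
x = -4.98828125 gives f = -0.023, negative; keep [-5.0078125, -4.98828125]

-5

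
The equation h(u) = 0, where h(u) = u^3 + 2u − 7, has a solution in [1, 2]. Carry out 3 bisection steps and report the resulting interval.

[1.5, 1.625]

midpoint 1.5: h = -0.625 < 0 → [1.5, 2]
midpoint 1.75: h = 1.859375 > 0 → [1.5, 1.75]
midpoint 1.625: h = 0.541016 > 0 → [1.5, 1.625]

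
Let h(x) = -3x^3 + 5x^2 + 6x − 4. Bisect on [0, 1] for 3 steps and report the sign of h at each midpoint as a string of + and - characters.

-++

m = 0.5, h(m) = -0.125 (−); new bracket [0.5, 1]
m = 0.75, h(m) = 2.046875 (+); new bracket [0.5, 0.75]
m = 0.625, h(m) = 0.970703 (+); new bracket [0.5, 0.625]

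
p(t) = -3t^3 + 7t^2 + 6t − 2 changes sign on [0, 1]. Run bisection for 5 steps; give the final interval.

t = 0.5 gives p = 2.375, positive; keep [0, 0.5]
t = 0.25 gives p = -0.109375, negative; keep [0.25, 0.5]
t = 0.375 gives p = 1.076172, positive; keep [0.25, 0.375]
t = 0.3125 gives p = 0.467, positive; keep [0.25, 0.3125]
t = 0.28125 gives p = 0.1745, positive; keep [0.25, 0.28125]

[0.25, 0.28125]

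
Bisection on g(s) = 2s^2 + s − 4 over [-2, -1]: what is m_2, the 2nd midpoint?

-1.75

midpoint -1.5: g = -1 < 0 → [-2, -1.5]
midpoint -1.75: g = 0.375 > 0 → [-1.75, -1.5]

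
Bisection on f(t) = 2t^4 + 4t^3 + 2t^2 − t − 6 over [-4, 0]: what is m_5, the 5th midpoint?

-1.875

f(-2) = 4 > 0, so the root lies in [-2, 0]
f(-1) = -5 < 0, so the root lies in [-2, -1]
f(-1.5) = -3.375 < 0, so the root lies in [-2, -1.5]
f(-1.75) = -0.8047 < 0, so the root lies in [-2, -1.75]
f(-1.875) = 1.2583 > 0, so the root lies in [-1.875, -1.75]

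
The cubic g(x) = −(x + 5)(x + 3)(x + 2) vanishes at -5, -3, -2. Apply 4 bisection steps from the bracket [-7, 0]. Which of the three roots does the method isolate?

-5

g(-3.5) = -1.125 < 0, so the root lies in [-7, -3.5]
g(-5.25) = 1.828125 > 0, so the root lies in [-5.25, -3.5]
g(-4.375) = -2.041016 < 0, so the root lies in [-5.25, -4.375]
g(-4.8125) = -0.9558 < 0, so the root lies in [-5.25, -4.8125]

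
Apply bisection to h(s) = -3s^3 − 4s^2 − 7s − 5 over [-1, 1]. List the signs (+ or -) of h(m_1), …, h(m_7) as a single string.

s = 0 gives h = -5, negative; keep [-1, 0]
s = -0.5 gives h = -2.125, negative; keep [-1, -0.5]
s = -0.75 gives h = -0.734375, negative; keep [-1, -0.75]
s = -0.875 gives h = 0.0723, positive; keep [-0.875, -0.75]
s = -0.8125 gives h = -0.344, negative; keep [-0.875, -0.8125]
s = -0.84375 gives h = -0.1394, negative; keep [-0.875, -0.84375]
s = -0.859375 gives h = -0.0345, negative; keep [-0.875, -0.859375]

---+---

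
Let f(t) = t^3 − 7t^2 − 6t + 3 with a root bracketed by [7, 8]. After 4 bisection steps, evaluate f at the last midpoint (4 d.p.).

t = 7.5 gives f = -13.875, negative; keep [7.5, 8]
t = 7.75 gives f = 1.546875, positive; keep [7.5, 7.75]
t = 7.625 gives f = -6.412109, negative; keep [7.625, 7.75]
t = 7.6875 gives f = -2.4954, negative; keep [7.6875, 7.75]

-2.4954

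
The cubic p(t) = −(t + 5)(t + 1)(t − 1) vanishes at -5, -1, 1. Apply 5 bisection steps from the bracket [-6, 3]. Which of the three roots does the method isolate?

p(-1.5) = -4.375 < 0, so the root lies in [-6, -1.5]
p(-3.75) = -16.328125 < 0, so the root lies in [-6, -3.75]
p(-4.875) = -2.845703 < 0, so the root lies in [-6, -4.875]
p(-5.4375) = 12.4978 > 0, so the root lies in [-5.4375, -4.875]
p(-5.15625) = 3.998 > 0, so the root lies in [-5.15625, -4.875]

-5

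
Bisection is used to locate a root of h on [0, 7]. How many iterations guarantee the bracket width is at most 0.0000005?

24

Width after n steps is 7/2^n. Need 2^n ≥ 7/0.0000005 = 14000000.
2^23 = 8388608 < 14000000 ≤ 2^24 = 16777216, so n = 24.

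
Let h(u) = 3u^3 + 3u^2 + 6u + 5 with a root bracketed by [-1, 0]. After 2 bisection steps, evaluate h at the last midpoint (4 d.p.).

u = -0.5 gives h = 2.375, positive; keep [-1, -0.5]
u = -0.75 gives h = 0.921875, positive; keep [-1, -0.75]

0.9219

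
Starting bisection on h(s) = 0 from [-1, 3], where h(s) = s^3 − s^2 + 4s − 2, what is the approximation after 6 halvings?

0.5625

h(1) = 2 > 0, so the root lies in [-1, 1]
h(0) = -2 < 0, so the root lies in [0, 1]
h(0.5) = -0.125 < 0, so the root lies in [0.5, 1]
h(0.75) = 0.8594 > 0, so the root lies in [0.5, 0.75]
h(0.625) = 0.3535 > 0, so the root lies in [0.5, 0.625]
h(0.5625) = 0.1116 > 0, so the root lies in [0.5, 0.5625]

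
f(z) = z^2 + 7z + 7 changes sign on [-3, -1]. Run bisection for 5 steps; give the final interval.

[-1.25, -1.1875]

m = -2, f(m) = -3 (−); new bracket [-2, -1]
m = -1.5, f(m) = -1.25 (−); new bracket [-1.5, -1]
m = -1.25, f(m) = -0.1875 (−); new bracket [-1.25, -1]
m = -1.125, f(m) = 0.3906 (+); new bracket [-1.25, -1.125]
m = -1.1875, f(m) = 0.0977 (+); new bracket [-1.25, -1.1875]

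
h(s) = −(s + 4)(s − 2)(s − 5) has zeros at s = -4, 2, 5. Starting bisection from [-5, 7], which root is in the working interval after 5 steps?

-4

m = 1, h(m) = -20 (−); new bracket [-5, 1]
m = -2, h(m) = -56 (−); new bracket [-5, -2]
m = -3.5, h(m) = -23.375 (−); new bracket [-5, -3.5]
m = -4.25, h(m) = 14.4531 (+); new bracket [-4.25, -3.5]
m = -3.875, h(m) = -6.5176 (−); new bracket [-4.25, -3.875]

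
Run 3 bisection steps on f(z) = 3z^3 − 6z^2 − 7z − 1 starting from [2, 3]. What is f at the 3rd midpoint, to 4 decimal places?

0.5723

z = 2.5 gives f = -9.125, negative; keep [2.5, 3]
z = 2.75 gives f = -3.234375, negative; keep [2.75, 3]
z = 2.875 gives f = 0.572266, positive; keep [2.75, 2.875]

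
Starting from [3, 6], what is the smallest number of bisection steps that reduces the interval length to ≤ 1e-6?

22

Width after n steps is 3/2^n. Need 2^n ≥ 3/1e-6 = 3000000.
2^21 = 2097152 < 3000000 ≤ 2^22 = 4194304, so n = 22.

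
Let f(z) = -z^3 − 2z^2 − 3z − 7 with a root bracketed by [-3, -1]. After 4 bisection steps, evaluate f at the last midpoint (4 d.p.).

-0.0605

m = -2, f(m) = -1 (−); new bracket [-3, -2]
m = -2.5, f(m) = 3.625 (+); new bracket [-2.5, -2]
m = -2.25, f(m) = 1.015625 (+); new bracket [-2.25, -2]
m = -2.125, f(m) = -0.0605 (−); new bracket [-2.25, -2.125]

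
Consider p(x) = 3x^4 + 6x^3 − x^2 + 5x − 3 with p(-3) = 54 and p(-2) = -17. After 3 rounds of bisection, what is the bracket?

p(-2.5) = 1.6875 > 0, so the root lies in [-2.5, -2]
p(-2.25) = -10.769531 < 0, so the root lies in [-2.5, -2.25]
p(-2.375) = -5.44458 < 0, so the root lies in [-2.5, -2.375]

[-2.5, -2.375]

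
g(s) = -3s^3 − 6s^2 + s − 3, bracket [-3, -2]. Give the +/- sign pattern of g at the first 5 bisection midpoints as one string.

s = -2.5 gives g = 3.875, positive; keep [-2.5, -2]
s = -2.25 gives g = -1.453125, negative; keep [-2.5, -2.25]
s = -2.375 gives g = 0.970703, positive; keep [-2.375, -2.25]
s = -2.3125 gives g = -0.2991, negative; keep [-2.375, -2.3125]
s = -2.34375 gives g = 0.3211, positive; keep [-2.34375, -2.3125]

+-+-+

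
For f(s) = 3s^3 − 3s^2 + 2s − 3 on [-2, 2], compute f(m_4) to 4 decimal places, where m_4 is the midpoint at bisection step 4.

midpoint 0: f = -3 < 0 → [0, 2]
midpoint 1: f = -1 < 0 → [1, 2]
midpoint 1.5: f = 3.375 > 0 → [1, 1.5]
midpoint 1.25: f = 0.6719 > 0 → [1, 1.25]

0.6719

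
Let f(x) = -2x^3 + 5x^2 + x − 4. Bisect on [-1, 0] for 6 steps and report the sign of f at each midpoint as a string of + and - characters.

--+--+

m = -0.5, f(m) = -3 (−); new bracket [-1, -0.5]
m = -0.75, f(m) = -1.09375 (−); new bracket [-1, -0.75]
m = -0.875, f(m) = 0.292969 (+); new bracket [-0.875, -0.75]
m = -0.8125, f(m) = -0.439 (−); new bracket [-0.875, -0.8125]
m = -0.84375, f(m) = -0.0828 (−); new bracket [-0.875, -0.84375]
m = -0.859375, f(m) = 0.1026 (+); new bracket [-0.859375, -0.84375]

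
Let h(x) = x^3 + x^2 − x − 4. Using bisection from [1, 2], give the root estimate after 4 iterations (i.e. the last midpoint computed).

1.4375

midpoint 1.5: h = 0.125 > 0 → [1, 1.5]
midpoint 1.25: h = -1.734375 < 0 → [1.25, 1.5]
midpoint 1.375: h = -0.884766 < 0 → [1.375, 1.5]
midpoint 1.4375: h = -0.4006 < 0 → [1.4375, 1.5]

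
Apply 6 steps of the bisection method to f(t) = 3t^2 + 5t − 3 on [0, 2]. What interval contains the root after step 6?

[0.4375, 0.46875]

m = 1, f(m) = 5 (+); new bracket [0, 1]
m = 0.5, f(m) = 0.25 (+); new bracket [0, 0.5]
m = 0.25, f(m) = -1.5625 (−); new bracket [0.25, 0.5]
m = 0.375, f(m) = -0.7031 (−); new bracket [0.375, 0.5]
m = 0.4375, f(m) = -0.2383 (−); new bracket [0.4375, 0.5]
m = 0.46875, f(m) = 0.0029 (+); new bracket [0.4375, 0.46875]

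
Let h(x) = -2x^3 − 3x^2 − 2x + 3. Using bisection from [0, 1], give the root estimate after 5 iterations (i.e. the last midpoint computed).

h(0.5) = 1 > 0, so the root lies in [0.5, 1]
h(0.75) = -1.03125 < 0, so the root lies in [0.5, 0.75]
h(0.625) = 0.089844 > 0, so the root lies in [0.625, 0.75]
h(0.6875) = -0.4429 < 0, so the root lies in [0.625, 0.6875]
h(0.65625) = -0.1697 < 0, so the root lies in [0.625, 0.65625]

0.65625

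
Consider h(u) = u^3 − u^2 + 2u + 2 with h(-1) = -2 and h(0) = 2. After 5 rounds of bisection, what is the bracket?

[-0.65625, -0.625]

u = -0.5 gives h = 0.625, positive; keep [-1, -0.5]
u = -0.75 gives h = -0.484375, negative; keep [-0.75, -0.5]
u = -0.625 gives h = 0.115234, positive; keep [-0.75, -0.625]
u = -0.6875 gives h = -0.1726, negative; keep [-0.6875, -0.625]
u = -0.65625 gives h = -0.0258, negative; keep [-0.65625, -0.625]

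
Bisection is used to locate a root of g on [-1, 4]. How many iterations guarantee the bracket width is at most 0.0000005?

Width after n steps is 5/2^n. Need 2^n ≥ 5/0.0000005 = 10000000.
2^23 = 8388608 < 10000000 ≤ 2^24 = 16777216, so n = 24.

24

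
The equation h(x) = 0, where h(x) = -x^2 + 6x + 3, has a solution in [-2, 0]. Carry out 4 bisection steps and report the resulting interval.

x = -1 gives h = -4, negative; keep [-1, 0]
x = -0.5 gives h = -0.25, negative; keep [-0.5, 0]
x = -0.25 gives h = 1.4375, positive; keep [-0.5, -0.25]
x = -0.375 gives h = 0.6094, positive; keep [-0.5, -0.375]

[-0.5, -0.375]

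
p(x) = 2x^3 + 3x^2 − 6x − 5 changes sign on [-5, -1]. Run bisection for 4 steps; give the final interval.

[-2.5, -2.25]

m = -3, p(m) = -14 (−); new bracket [-3, -1]
m = -2, p(m) = 3 (+); new bracket [-3, -2]
m = -2.5, p(m) = -2.5 (−); new bracket [-2.5, -2]
m = -2.25, p(m) = 0.9062 (+); new bracket [-2.5, -2.25]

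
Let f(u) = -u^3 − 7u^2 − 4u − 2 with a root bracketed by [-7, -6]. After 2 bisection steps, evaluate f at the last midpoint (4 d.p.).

-6.2969

u = -6.5 gives f = 2.875, positive; keep [-6.5, -6]
u = -6.25 gives f = -6.296875, negative; keep [-6.5, -6.25]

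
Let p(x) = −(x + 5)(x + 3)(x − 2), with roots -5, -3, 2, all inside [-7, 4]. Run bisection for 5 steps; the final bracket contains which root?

p(-1.5) = 18.375 > 0, so the root lies in [-1.5, 4]
p(1.25) = 19.921875 > 0, so the root lies in [1.25, 4]
p(2.625) = -26.806641 < 0, so the root lies in [1.25, 2.625]
p(1.9375) = 2.1409 > 0, so the root lies in [1.9375, 2.625]
p(2.28125) = -10.8152 < 0, so the root lies in [1.9375, 2.28125]

2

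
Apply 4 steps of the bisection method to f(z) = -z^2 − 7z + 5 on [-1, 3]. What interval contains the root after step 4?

z = 1 gives f = -3, negative; keep [-1, 1]
z = 0 gives f = 5, positive; keep [0, 1]
z = 0.5 gives f = 1.25, positive; keep [0.5, 1]
z = 0.75 gives f = -0.8125, negative; keep [0.5, 0.75]

[0.5, 0.75]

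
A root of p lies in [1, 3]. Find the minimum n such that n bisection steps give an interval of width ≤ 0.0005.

Width after n steps is 2/2^n. Need 2^n ≥ 2/0.0005 = 4000.
2^11 = 2048 < 4000 ≤ 2^12 = 4096, so n = 12.

12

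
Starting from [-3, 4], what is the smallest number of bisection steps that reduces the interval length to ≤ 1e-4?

17

Width after n steps is 7/2^n. Need 2^n ≥ 7/1e-4 = 70000.
2^16 = 65536 < 70000 ≤ 2^17 = 131072, so n = 17.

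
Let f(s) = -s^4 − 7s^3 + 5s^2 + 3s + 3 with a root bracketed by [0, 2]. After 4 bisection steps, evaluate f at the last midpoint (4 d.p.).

1.1345

m = 1, f(m) = 3 (+); new bracket [1, 2]
m = 1.5, f(m) = -9.9375 (−); new bracket [1, 1.5]
m = 1.25, f(m) = -1.550781 (−); new bracket [1, 1.25]
m = 1.125, f(m) = 1.1345 (+); new bracket [1.125, 1.25]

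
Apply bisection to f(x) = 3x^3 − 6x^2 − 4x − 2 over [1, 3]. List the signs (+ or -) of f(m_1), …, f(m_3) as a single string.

--+

f(2) = -10 < 0, so the root lies in [2, 3]
f(2.5) = -2.625 < 0, so the root lies in [2.5, 3]
f(2.75) = 4.015625 > 0, so the root lies in [2.5, 2.75]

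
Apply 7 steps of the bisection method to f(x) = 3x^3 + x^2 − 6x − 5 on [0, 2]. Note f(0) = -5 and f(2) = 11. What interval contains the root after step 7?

[1.578125, 1.59375]

midpoint 1: f = -7 < 0 → [1, 2]
midpoint 1.5: f = -1.625 < 0 → [1.5, 2]
midpoint 1.75: f = 3.640625 > 0 → [1.5, 1.75]
midpoint 1.625: f = 0.7637 > 0 → [1.5, 1.625]
midpoint 1.5625: f = -0.4895 < 0 → [1.5625, 1.625]
midpoint 1.59375: f = 0.1221 > 0 → [1.5625, 1.59375]
midpoint 1.578125: f = -0.1874 < 0 → [1.578125, 1.59375]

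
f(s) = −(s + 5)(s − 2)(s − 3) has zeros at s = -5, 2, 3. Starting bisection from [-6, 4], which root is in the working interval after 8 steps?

f(-1) = -48 < 0, so the root lies in [-6, -1]
f(-3.5) = -53.625 < 0, so the root lies in [-6, -3.5]
f(-4.75) = -13.078125 < 0, so the root lies in [-6, -4.75]
f(-5.375) = 23.1621 > 0, so the root lies in [-5.375, -4.75]
f(-5.0625) = 3.5588 > 0, so the root lies in [-5.0625, -4.75]
f(-4.90625) = -5.119 < 0, so the root lies in [-5.0625, -4.90625]
f(-4.984375) = -0.8713 < 0, so the root lies in [-5.0625, -4.984375]
f(-5.0234375) = 1.3208 > 0, so the root lies in [-5.0234375, -4.984375]

-5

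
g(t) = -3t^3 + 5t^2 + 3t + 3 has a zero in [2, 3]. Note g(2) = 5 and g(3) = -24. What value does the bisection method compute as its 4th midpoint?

2.3125

t = 2.5 gives g = -5.125, negative; keep [2, 2.5]
t = 2.25 gives g = 0.890625, positive; keep [2.25, 2.5]
t = 2.375 gives g = -1.861328, negative; keep [2.25, 2.375]
t = 2.3125 gives g = -0.4236, negative; keep [2.25, 2.3125]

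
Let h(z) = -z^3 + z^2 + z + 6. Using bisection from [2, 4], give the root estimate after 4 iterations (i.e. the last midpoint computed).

2.375

h(3) = -9 < 0, so the root lies in [2, 3]
h(2.5) = -0.875 < 0, so the root lies in [2, 2.5]
h(2.25) = 1.921875 > 0, so the root lies in [2.25, 2.5]
h(2.375) = 0.6191 > 0, so the root lies in [2.375, 2.5]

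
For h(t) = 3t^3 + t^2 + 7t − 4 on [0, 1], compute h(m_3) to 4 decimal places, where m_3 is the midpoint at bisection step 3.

-1.0762

h(0.5) = 0.125 > 0, so the root lies in [0, 0.5]
h(0.25) = -2.140625 < 0, so the root lies in [0.25, 0.5]
h(0.375) = -1.076172 < 0, so the root lies in [0.375, 0.5]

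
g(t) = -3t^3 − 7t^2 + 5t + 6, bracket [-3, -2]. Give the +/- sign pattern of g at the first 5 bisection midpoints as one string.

g(-2.5) = -3.375 < 0, so the root lies in [-3, -2.5]
g(-2.75) = 1.703125 > 0, so the root lies in [-2.75, -2.5]
g(-2.625) = -1.095703 < 0, so the root lies in [-2.75, -2.625]
g(-2.6875) = 0.2366 > 0, so the root lies in [-2.6875, -2.625]
g(-2.65625) = -0.4461 < 0, so the root lies in [-2.6875, -2.65625]

-+-+-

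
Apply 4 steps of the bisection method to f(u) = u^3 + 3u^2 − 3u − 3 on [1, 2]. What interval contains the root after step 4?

[1.25, 1.3125]

m = 1.5, f(m) = 2.625 (+); new bracket [1, 1.5]
m = 1.25, f(m) = -0.109375 (−); new bracket [1.25, 1.5]
m = 1.375, f(m) = 1.146484 (+); new bracket [1.25, 1.375]
m = 1.3125, f(m) = 0.4915 (+); new bracket [1.25, 1.3125]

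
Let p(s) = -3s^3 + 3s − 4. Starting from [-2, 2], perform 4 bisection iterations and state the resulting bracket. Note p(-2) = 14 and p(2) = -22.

s = 0 gives p = -4, negative; keep [-2, 0]
s = -1 gives p = -4, negative; keep [-2, -1]
s = -1.5 gives p = 1.625, positive; keep [-1.5, -1]
s = -1.25 gives p = -1.8906, negative; keep [-1.5, -1.25]

[-1.5, -1.25]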